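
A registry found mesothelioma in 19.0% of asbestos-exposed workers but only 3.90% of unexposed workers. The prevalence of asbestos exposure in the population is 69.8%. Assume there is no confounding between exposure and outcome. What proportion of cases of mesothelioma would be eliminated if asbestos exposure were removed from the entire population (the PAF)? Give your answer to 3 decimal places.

p₁ = 0.19, p₀ = 0.039.
Overall risk P(Y=1) = π·p₁ + (1−π)·p₀ = 0.698×0.19 + 0.302×0.039 = 0.1444.
Under exogeneity, PAF = [P(Y=1) − p₀] / P(Y=1).
PAF = (0.1444 − 0.039) / 0.1444 ≈ 0.7299

PAF ≈ 0.730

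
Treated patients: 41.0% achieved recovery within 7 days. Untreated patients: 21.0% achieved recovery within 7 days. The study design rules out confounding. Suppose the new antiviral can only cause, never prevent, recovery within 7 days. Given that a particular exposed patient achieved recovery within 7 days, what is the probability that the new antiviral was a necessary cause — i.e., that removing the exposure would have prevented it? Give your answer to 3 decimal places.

p₁ = 0.41, p₀ = 0.21.
Under exogeneity and monotonicity, PN = (p₁ − p₀) / p₁.
PN = (0.41 − 0.21) / 0.41 = 0.2 / 0.41 ≈ 0.4878

PN ≈ 0.488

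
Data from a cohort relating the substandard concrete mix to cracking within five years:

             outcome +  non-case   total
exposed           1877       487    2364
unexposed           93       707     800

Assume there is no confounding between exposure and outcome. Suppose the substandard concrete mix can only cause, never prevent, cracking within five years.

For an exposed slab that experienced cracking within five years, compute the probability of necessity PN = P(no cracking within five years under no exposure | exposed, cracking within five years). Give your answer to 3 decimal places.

p₁ = P(outcome | exposed) = 1877/2364 = 0.79399
p₀ = P(outcome | unexposed) = 93/800 = 0.11625
Under exogeneity and monotonicity, PN = (p₁ − p₀) / p₁.
PN = (0.79399 − 0.11625) / 0.79399 = 0.67774 / 0.79399 ≈ 0.8536

PN ≈ 0.854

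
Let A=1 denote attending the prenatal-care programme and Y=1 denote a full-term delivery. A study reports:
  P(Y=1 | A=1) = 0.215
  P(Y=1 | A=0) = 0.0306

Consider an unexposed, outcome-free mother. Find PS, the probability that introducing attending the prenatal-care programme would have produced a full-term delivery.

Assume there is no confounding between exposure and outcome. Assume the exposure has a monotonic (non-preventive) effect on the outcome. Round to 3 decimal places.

PS ≈ 0.190

Let p₁ = 0.215, p₀ = 0.0306.
Under exogeneity and monotonicity, PS = (p₁ − p₀) / (1 − p₀).
PS = (0.215 − 0.0306) / (1 − 0.0306) = 0.1844 / 0.9694 ≈ 0.1902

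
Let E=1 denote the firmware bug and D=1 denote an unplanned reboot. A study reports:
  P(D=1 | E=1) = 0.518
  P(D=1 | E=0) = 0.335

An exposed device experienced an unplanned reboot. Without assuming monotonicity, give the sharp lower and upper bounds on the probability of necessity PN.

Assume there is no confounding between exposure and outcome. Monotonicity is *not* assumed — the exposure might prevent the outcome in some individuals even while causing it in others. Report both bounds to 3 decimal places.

Let p₁ = 0.518, p₀ = 0.335.
Under exogeneity alone the bounds on PN are max{0,(p₁−p₀)/p₁} ≤ PN ≤ min{1,(1−p₀)/p₁}.
  lower = (p₁ − p₀)/p₁ = 0.183 / 0.518 ≈ 0.3533
  upper = min{1, (1 − p₀)/p₁} = 0.665 / 0.518 ≈ 1.2838 → capped at 1

0.353 ≤ PN ≤ 1.000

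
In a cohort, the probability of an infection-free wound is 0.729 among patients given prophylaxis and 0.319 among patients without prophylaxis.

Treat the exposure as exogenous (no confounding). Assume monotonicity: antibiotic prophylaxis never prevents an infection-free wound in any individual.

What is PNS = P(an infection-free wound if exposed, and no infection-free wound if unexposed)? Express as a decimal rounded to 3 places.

PNS ≈ 0.410

Let p₁ = 0.729, p₀ = 0.319.
Under exogeneity and monotonicity, PNS = p₁ − p₀.
PNS = 0.729 − 0.319 = 0.41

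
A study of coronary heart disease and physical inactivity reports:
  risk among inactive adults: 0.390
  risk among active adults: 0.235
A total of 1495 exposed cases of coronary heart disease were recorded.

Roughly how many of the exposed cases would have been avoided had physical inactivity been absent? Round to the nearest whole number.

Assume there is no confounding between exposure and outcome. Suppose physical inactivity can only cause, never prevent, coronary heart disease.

about 594 cases

Let p₁ = 0.39, p₀ = 0.235.
PN = (p₁ − p₀)/p₁ = (0.39 − 0.235) / 0.39 ≈ 0.39744.
Attributable cases ≈ PN × (exposed cases) = 0.39744 × 1495 ≈ 594.17.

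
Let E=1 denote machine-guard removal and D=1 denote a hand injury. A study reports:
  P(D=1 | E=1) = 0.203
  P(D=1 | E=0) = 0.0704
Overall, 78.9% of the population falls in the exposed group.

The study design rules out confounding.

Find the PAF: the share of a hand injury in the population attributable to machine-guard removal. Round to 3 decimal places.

Let p₁ = 0.203, p₀ = 0.0704.
Overall risk P(Y=1) = π·p₁ + (1−π)·p₀ = 0.789×0.203 + 0.211×0.0704 = 0.17502.
Under exogeneity, PAF = [P(Y=1) − p₀] / P(Y=1).
PAF = (0.17502 − 0.0704) / 0.17502 ≈ 0.5978

PAF ≈ 0.598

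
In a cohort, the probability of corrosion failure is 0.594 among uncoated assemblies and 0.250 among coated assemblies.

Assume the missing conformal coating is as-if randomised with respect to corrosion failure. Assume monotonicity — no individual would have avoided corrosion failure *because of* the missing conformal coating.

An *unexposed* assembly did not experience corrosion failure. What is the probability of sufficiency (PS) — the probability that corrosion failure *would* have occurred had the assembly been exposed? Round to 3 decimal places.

PS ≈ 0.459

Let p₁ = 0.594, p₀ = 0.25.
Under exogeneity and monotonicity, PS = (p₁ − p₀) / (1 − p₀).
PS = (0.594 − 0.25) / (1 − 0.25) = 0.344 / 0.75 ≈ 0.4587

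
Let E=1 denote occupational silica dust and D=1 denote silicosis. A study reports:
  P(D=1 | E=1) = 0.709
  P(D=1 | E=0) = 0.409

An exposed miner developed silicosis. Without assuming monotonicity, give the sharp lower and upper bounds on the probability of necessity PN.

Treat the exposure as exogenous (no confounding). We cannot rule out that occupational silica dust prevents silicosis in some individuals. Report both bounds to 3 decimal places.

Let p₁ = 0.709, p₀ = 0.409.
Under exogeneity alone the bounds on PN are max{0,(p₁−p₀)/p₁} ≤ PN ≤ min{1,(1−p₀)/p₁}.
  lower = (p₁ − p₀)/p₁ = 0.3 / 0.709 ≈ 0.4231
  upper = min{1, (1 − p₀)/p₁} = 0.591 / 0.709 ≈ 0.8336

0.423 ≤ PN ≤ 0.834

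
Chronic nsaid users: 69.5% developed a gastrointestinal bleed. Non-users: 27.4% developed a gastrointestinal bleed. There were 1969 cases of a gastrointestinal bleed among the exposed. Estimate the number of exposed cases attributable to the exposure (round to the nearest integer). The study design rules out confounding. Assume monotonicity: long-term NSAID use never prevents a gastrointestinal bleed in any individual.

about 1193 cases

p₁ = 0.695, p₀ = 0.274.
PN = (p₁ − p₀)/p₁ = (0.695 − 0.274) / 0.695 ≈ 0.60576.
Attributable cases ≈ PN × (exposed cases) = 0.60576 × 1969 ≈ 1192.73.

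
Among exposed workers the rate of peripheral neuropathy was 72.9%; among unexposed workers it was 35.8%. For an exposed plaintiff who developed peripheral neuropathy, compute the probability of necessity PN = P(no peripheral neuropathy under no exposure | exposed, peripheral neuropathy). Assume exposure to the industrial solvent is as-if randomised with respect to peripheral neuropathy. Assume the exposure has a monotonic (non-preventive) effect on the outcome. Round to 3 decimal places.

PN ≈ 0.509

p₁ = 0.729, p₀ = 0.358.
Under exogeneity and monotonicity, PN = (p₁ − p₀) / p₁.
PN = (0.729 − 0.358) / 0.729 = 0.371 / 0.729 ≈ 0.5089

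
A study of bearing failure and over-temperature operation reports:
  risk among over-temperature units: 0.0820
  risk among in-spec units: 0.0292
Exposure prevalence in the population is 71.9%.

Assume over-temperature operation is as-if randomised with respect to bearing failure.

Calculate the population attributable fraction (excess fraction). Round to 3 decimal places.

Let p₁ = 0.082, p₀ = 0.0292.
Overall risk P(Y=1) = π·p₁ + (1−π)·p₀ = 0.719×0.082 + 0.281×0.0292 = 0.067163.
Under exogeneity, PAF = [P(Y=1) − p₀] / P(Y=1).
PAF = (0.067163 − 0.0292) / 0.067163 ≈ 0.5652

PAF ≈ 0.565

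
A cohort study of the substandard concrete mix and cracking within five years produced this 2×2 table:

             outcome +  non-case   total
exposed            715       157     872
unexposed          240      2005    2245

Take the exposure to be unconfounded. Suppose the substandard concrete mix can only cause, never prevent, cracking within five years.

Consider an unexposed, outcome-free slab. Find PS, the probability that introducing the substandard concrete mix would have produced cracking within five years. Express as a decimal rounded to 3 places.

PS ≈ 0.798

p₁ = P(outcome | exposed) = 715/872 = 0.81995
p₀ = P(outcome | unexposed) = 240/2245 = 0.1069
Under exogeneity and monotonicity, PS = (p₁ − p₀)/(1 − p₀).
PS = (0.81995 − 0.1069) / 0.8931 ≈ 0.7984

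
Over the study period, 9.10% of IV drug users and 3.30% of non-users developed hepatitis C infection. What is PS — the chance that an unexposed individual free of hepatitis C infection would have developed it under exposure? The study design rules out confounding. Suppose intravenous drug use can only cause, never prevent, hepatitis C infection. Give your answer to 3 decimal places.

PS ≈ 0.060

p₁ = 0.091, p₀ = 0.033.
Under exogeneity and monotonicity, PS = (p₁ − p₀) / (1 − p₀).
PS = (0.091 − 0.033) / (1 − 0.033) = 0.058 / 0.967 ≈ 0.0600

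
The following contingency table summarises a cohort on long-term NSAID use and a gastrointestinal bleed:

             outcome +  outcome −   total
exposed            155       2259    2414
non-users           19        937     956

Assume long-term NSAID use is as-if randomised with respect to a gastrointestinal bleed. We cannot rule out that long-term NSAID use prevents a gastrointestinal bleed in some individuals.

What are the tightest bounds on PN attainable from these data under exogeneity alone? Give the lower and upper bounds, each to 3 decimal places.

p₁ = P(outcome | exposed) = 155/2414 = 0.064209
p₀ = P(outcome | unexposed) = 19/956 = 0.019874
Under exogeneity alone the bounds on PN are max{0,(p₁−p₀)/p₁} ≤ PN ≤ min{1,(1−p₀)/p₁}.
  lower = (p₁ − p₀)/p₁ = 0.044334 / 0.064209 ≈ 0.6905
  upper = min{1, (1 − p₀)/p₁} = 0.98013 / 0.064209 ≈ 15.2647 → capped at 1

0.690 ≤ PN ≤ 1.000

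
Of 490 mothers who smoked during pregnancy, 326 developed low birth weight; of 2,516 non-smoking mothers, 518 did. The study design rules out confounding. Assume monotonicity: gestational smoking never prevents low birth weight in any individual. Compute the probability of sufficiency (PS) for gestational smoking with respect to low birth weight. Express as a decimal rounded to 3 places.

p₁ = P(outcome | exposed) = 326/490 = 0.66531
p₀ = P(outcome | unexposed) = 518/2516 = 0.20588
Under exogeneity and monotonicity, PS = (p₁ − p₀) / (1 − p₀).
PS = (0.66531 − 0.20588) / (1 − 0.20588) = 0.45942 / 0.79412 ≈ 0.5785

PS ≈ 0.579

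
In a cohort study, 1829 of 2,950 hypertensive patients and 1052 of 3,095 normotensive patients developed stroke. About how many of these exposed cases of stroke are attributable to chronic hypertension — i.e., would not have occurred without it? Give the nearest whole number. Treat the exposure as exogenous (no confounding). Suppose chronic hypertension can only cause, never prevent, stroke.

p₁ = P(outcome | exposed) = 1829/2950 = 0.62
p₀ = P(outcome | unexposed) = 1052/3095 = 0.3399
PN = (p₁ − p₀)/p₁ = (0.62 − 0.3399) / 0.62 ≈ 0.45177.
Attributable cases ≈ PN × (exposed cases) = 0.45177 × 1829 ≈ 826.29.

about 826 cases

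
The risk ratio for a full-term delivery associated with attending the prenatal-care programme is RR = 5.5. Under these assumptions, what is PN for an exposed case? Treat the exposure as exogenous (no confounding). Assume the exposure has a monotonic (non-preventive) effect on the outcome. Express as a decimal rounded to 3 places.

PN ≈ 0.818

Under exogeneity and monotonicity, PN = (RR − 1) / RR = 1 − 1/RR.
PN = (5.5 − 1) / 5.5 = 4.5 / 5.5 ≈ 0.8182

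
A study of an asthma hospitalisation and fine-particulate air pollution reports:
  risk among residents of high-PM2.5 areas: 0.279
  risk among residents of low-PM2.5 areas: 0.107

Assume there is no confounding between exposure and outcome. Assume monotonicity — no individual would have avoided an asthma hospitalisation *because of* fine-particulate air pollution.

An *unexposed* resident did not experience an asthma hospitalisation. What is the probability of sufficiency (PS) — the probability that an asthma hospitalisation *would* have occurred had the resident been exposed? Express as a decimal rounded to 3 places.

PS ≈ 0.193

Let p₁ = 0.279, p₀ = 0.107.
Under exogeneity and monotonicity, PS = (p₁ − p₀) / (1 − p₀).
PS = (0.279 − 0.107) / (1 − 0.107) = 0.172 / 0.893 ≈ 0.1926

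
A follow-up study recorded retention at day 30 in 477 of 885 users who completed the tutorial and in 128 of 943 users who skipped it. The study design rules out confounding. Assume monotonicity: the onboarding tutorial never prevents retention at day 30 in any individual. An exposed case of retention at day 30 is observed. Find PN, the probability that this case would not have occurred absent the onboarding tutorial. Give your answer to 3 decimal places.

p₁ = P(outcome | exposed) = 477/885 = 0.53898
p₀ = P(outcome | unexposed) = 128/943 = 0.13574
Under exogeneity and monotonicity, PN = (p₁ − p₀) / p₁.
PN = (0.53898 − 0.13574) / 0.53898 = 0.40325 / 0.53898 ≈ 0.7482

PN ≈ 0.748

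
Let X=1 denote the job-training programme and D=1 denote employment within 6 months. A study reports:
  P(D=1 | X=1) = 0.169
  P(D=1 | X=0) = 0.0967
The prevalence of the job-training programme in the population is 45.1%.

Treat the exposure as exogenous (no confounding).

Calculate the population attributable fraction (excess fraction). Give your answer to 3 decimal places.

PAF ≈ 0.252

Let p₁ = 0.169, p₀ = 0.0967.
Overall risk P(Y=1) = π·p₁ + (1−π)·p₀ = 0.451×0.169 + 0.549×0.0967 = 0.12931.
Under exogeneity, PAF = [P(Y=1) − p₀] / P(Y=1).
PAF = (0.12931 − 0.0967) / 0.12931 ≈ 0.2522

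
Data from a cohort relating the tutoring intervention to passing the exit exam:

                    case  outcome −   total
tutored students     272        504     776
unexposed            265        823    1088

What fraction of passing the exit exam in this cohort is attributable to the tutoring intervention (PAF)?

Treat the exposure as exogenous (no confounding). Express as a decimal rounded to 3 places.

PAF ≈ 0.155

p₁ = P(outcome | exposed) = 272/776 = 0.35052
p₀ = P(outcome | unexposed) = 265/1088 = 0.24357
Exposure prevalence π = 776/1864 = 0.41631; overall risk P(Y=1) = 0.28809.
Under exogeneity, PAF = [P(Y=1) − p₀]/P(Y=1).
PAF = (0.28809 − 0.24357) / 0.28809 ≈ 0.1545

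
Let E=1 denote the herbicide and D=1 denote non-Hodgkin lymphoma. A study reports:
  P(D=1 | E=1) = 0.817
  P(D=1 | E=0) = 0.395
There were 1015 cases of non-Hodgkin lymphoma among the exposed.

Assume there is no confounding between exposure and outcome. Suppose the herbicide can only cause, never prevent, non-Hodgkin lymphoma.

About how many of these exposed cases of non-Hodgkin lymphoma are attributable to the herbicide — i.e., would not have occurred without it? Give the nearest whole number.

Let p₁ = 0.817, p₀ = 0.395.
PN = (p₁ − p₀)/p₁ = (0.817 − 0.395) / 0.817 ≈ 0.51652.
Attributable cases ≈ PN × (exposed cases) = 0.51652 × 1015 ≈ 524.27.

about 524 cases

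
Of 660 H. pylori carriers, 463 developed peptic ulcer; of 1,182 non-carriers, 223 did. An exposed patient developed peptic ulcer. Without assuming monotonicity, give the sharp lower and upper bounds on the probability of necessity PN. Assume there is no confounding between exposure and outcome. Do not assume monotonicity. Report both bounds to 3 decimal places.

0.731 ≤ PN ≤ 1.000

p₁ = P(outcome | exposed) = 463/660 = 0.70152
p₀ = P(outcome | unexposed) = 223/1182 = 0.18866
Under exogeneity alone the bounds on PN are max{0,(p₁−p₀)/p₁} ≤ PN ≤ min{1,(1−p₀)/p₁}.
  lower = (p₁ − p₀)/p₁ = 0.51285 / 0.70152 ≈ 0.7311
  upper = min{1, (1 − p₀)/p₁} = 0.81134 / 0.70152 ≈ 1.1565 → capped at 1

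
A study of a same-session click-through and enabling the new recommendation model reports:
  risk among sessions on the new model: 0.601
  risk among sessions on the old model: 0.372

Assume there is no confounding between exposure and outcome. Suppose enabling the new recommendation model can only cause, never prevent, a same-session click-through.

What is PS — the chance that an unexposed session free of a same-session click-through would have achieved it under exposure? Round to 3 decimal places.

Let p₁ = 0.601, p₀ = 0.372.
Under exogeneity and monotonicity, PS = (p₁ − p₀) / (1 − p₀).
PS = (0.601 − 0.372) / (1 − 0.372) = 0.229 / 0.628 ≈ 0.3646

PS ≈ 0.365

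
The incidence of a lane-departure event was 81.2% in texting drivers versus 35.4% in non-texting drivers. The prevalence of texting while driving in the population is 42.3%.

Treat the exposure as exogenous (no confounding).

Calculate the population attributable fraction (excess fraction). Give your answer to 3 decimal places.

p₁ = 0.812, p₀ = 0.354.
Overall risk P(Y=1) = π·p₁ + (1−π)·p₀ = 0.423×0.812 + 0.577×0.354 = 0.54773.
Under exogeneity, PAF = [P(Y=1) − p₀] / P(Y=1).
PAF = (0.54773 − 0.354) / 0.54773 ≈ 0.3537

PAF ≈ 0.354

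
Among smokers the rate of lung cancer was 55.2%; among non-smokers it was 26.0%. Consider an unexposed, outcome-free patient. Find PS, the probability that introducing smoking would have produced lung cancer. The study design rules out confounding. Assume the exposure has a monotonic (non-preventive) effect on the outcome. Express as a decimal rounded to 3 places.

PS ≈ 0.395

p₁ = 0.552, p₀ = 0.26.
Under exogeneity and monotonicity, PS = (p₁ − p₀) / (1 − p₀).
PS = (0.552 − 0.26) / (1 − 0.26) = 0.292 / 0.74 ≈ 0.3946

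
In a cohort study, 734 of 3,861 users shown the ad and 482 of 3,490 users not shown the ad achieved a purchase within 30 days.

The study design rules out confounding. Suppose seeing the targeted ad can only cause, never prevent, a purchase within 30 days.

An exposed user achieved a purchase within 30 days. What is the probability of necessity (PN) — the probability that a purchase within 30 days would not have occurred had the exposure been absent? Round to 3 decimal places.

PN ≈ 0.274

p₁ = P(outcome | exposed) = 734/3861 = 0.19011
p₀ = P(outcome | unexposed) = 482/3490 = 0.13811
Under exogeneity and monotonicity, PN = (p₁ − p₀) / p₁.
PN = (0.19011 − 0.13811) / 0.19011 = 0.051997 / 0.19011 ≈ 0.2735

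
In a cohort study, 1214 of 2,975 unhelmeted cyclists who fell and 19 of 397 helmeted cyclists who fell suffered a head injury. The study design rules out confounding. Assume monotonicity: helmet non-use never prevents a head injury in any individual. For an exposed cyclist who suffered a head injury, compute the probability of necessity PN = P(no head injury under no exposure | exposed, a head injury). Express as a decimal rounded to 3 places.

p₁ = P(outcome | exposed) = 1214/2975 = 0.40807
p₀ = P(outcome | unexposed) = 19/397 = 0.047859
Under exogeneity and monotonicity, PN = (p₁ − p₀) / p₁.
PN = (0.40807 − 0.047859) / 0.40807 = 0.36021 / 0.40807 ≈ 0.8827

PN ≈ 0.883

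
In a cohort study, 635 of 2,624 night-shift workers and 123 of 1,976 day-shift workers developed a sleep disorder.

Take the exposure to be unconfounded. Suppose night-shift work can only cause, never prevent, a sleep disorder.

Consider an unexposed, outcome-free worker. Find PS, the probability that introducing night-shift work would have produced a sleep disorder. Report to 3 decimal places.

PS ≈ 0.192

p₁ = P(outcome | exposed) = 635/2624 = 0.242
p₀ = P(outcome | unexposed) = 123/1976 = 0.062247
Under exogeneity and monotonicity, PS = (p₁ − p₀) / (1 − p₀).
PS = (0.242 − 0.062247) / (1 − 0.062247) = 0.17975 / 0.93775 ≈ 0.1917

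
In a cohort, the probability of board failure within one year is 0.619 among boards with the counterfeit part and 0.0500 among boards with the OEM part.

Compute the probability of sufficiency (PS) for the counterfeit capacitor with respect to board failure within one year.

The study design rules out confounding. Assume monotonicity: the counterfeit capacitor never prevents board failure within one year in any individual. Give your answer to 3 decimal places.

PS ≈ 0.599

Let p₁ = 0.619, p₀ = 0.05.
Under exogeneity and monotonicity, PS = (p₁ − p₀) / (1 − p₀).
PS = (0.619 − 0.05) / (1 − 0.05) = 0.569 / 0.95 ≈ 0.5989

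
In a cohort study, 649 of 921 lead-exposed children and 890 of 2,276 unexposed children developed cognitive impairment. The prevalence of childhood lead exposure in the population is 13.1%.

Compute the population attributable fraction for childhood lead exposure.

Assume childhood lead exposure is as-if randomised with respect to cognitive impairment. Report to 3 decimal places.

p₁ = P(outcome | exposed) = 649/921 = 0.70467
p₀ = P(outcome | unexposed) = 890/2276 = 0.39104
Overall risk P(Y=1) = π·p₁ + (1−π)·p₀ = 0.131×0.70467 + 0.869×0.39104 = 0.43212.
Under exogeneity, PAF = [P(Y=1) − p₀] / P(Y=1).
PAF = (0.43212 − 0.39104) / 0.43212 ≈ 0.0951

PAF ≈ 0.095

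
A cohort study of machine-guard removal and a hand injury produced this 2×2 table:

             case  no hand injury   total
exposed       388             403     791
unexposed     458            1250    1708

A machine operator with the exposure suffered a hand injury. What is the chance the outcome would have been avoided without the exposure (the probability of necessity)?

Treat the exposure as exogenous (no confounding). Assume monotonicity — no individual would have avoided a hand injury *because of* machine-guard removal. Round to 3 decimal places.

PN ≈ 0.453

p₁ = P(outcome | exposed) = 388/791 = 0.49052
p₀ = P(outcome | unexposed) = 458/1708 = 0.26815
Under exogeneity and monotonicity, PN = (p₁ − p₀)/p₁.
PN = (0.49052 − 0.26815) / 0.49052 ≈ 0.4533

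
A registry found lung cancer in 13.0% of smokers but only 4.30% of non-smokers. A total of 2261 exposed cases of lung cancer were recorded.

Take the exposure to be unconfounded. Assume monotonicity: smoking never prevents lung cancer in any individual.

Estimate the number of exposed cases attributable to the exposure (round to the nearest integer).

about 1513 cases

p₁ = 0.13, p₀ = 0.043.
PN = (p₁ − p₀)/p₁ = (0.13 − 0.043) / 0.13 ≈ 0.66923.
Attributable cases ≈ PN × (exposed cases) = 0.66923 × 2261 ≈ 1513.13.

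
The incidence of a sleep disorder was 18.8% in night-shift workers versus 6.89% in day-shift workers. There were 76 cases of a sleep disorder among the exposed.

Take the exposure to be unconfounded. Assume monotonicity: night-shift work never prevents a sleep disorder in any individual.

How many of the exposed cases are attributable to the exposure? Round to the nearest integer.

p₁ = 0.188, p₀ = 0.0689.
PN = (p₁ − p₀)/p₁ = (0.188 − 0.0689) / 0.188 ≈ 0.63351.
Attributable cases ≈ PN × (exposed cases) = 0.63351 × 76 ≈ 48.15.

about 48 cases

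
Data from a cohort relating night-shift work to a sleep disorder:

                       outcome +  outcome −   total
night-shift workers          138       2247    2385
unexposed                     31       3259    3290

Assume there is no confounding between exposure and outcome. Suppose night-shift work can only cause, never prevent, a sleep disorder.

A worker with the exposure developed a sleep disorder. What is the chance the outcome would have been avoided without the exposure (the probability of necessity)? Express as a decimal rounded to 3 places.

PN ≈ 0.837

p₁ = P(outcome | exposed) = 138/2385 = 0.057862
p₀ = P(outcome | unexposed) = 31/3290 = 0.0094225
Under exogeneity and monotonicity, PN = (p₁ − p₀)/p₁.
PN = (0.057862 − 0.0094225) / 0.057862 ≈ 0.8372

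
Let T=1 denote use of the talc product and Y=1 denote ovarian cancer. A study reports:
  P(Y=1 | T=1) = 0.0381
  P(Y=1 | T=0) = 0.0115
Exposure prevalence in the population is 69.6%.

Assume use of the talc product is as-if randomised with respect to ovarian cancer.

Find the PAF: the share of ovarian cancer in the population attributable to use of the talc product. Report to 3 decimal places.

Let p₁ = 0.0381, p₀ = 0.0115.
Overall risk P(Y=1) = π·p₁ + (1−π)·p₀ = 0.696×0.0381 + 0.304×0.0115 = 0.030014.
Under exogeneity, PAF = [P(Y=1) − p₀] / P(Y=1).
PAF = (0.030014 − 0.0115) / 0.030014 ≈ 0.6168

PAF ≈ 0.617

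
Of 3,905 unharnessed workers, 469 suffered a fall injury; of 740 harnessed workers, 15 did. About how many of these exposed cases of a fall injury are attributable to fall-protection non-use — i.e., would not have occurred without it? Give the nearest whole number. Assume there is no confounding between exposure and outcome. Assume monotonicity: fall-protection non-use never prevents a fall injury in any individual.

about 390 cases

p₁ = P(outcome | exposed) = 469/3905 = 0.1201
p₀ = P(outcome | unexposed) = 15/740 = 0.02027
PN = (p₁ − p₀)/p₁ = (0.1201 − 0.02027) / 0.1201 ≈ 0.83123.
Attributable cases ≈ PN × (exposed cases) = 0.83123 × 469 ≈ 389.84.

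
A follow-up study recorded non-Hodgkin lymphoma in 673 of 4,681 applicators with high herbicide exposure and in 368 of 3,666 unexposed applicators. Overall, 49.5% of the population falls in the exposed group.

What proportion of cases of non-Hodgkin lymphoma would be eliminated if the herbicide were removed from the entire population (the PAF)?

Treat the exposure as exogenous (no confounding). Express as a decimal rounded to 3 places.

PAF ≈ 0.176

p₁ = P(outcome | exposed) = 673/4681 = 0.14377
p₀ = P(outcome | unexposed) = 368/3666 = 0.10038
Overall risk P(Y=1) = π·p₁ + (1−π)·p₀ = 0.495×0.14377 + 0.505×0.10038 = 0.12186.
Under exogeneity, PAF = [P(Y=1) − p₀] / P(Y=1).
PAF = (0.12186 − 0.10038) / 0.12186 ≈ 0.1763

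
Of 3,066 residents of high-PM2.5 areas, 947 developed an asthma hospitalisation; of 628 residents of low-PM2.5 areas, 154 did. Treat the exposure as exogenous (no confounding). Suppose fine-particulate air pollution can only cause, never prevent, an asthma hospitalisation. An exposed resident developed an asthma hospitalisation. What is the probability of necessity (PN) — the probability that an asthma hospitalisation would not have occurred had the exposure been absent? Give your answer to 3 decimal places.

PN ≈ 0.206

p₁ = P(outcome | exposed) = 947/3066 = 0.30887
p₀ = P(outcome | unexposed) = 154/628 = 0.24522
Under exogeneity and monotonicity, PN = (p₁ − p₀) / p₁.
PN = (0.30887 − 0.24522) / 0.30887 = 0.063649 / 0.30887 ≈ 0.2061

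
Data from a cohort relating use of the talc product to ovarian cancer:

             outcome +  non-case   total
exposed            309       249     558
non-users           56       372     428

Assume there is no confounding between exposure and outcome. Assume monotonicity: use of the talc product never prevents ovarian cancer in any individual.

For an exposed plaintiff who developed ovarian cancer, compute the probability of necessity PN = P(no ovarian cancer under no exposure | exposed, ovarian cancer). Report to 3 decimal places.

PN ≈ 0.764

p₁ = P(outcome | exposed) = 309/558 = 0.55376
p₀ = P(outcome | unexposed) = 56/428 = 0.13084
Under exogeneity and monotonicity, PN = (p₁ − p₀)/p₁.
PN = (0.55376 − 0.13084) / 0.55376 ≈ 0.7637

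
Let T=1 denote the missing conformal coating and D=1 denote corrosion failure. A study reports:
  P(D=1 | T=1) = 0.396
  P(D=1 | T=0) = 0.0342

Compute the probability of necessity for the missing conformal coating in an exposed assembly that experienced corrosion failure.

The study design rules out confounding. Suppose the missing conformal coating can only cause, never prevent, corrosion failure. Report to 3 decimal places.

Let p₁ = 0.396, p₀ = 0.0342.
Under exogeneity and monotonicity, PN = (p₁ − p₀) / p₁.
PN = (0.396 − 0.0342) / 0.396 = 0.3618 / 0.396 ≈ 0.9136

PN ≈ 0.914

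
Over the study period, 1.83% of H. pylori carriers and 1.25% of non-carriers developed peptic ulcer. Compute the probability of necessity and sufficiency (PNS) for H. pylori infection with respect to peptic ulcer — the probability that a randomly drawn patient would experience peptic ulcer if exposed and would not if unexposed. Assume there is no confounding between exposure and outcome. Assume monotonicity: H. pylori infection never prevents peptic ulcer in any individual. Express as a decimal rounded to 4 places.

PNS ≈ 0.0058

p₁ = 0.0183, p₀ = 0.0125.
Under exogeneity and monotonicity, PNS = p₁ − p₀.
PNS = 0.0183 − 0.0125 = 0.0058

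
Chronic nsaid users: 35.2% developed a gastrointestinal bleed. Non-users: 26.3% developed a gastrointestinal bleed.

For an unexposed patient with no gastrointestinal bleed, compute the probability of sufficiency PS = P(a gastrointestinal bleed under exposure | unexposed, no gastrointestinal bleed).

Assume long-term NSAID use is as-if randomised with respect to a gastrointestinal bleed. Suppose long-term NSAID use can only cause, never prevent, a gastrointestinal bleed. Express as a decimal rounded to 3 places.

p₁ = 0.352, p₀ = 0.263.
Under exogeneity and monotonicity, PS = (p₁ − p₀) / (1 − p₀).
PS = (0.352 − 0.263) / (1 − 0.263) = 0.089 / 0.737 ≈ 0.1208

PS ≈ 0.121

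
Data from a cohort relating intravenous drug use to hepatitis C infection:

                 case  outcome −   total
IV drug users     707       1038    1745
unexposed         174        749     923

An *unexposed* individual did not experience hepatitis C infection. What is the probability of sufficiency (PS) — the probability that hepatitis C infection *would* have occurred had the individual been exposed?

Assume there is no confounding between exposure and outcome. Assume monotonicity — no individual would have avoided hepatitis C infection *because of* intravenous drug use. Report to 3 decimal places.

PS ≈ 0.267

p₁ = P(outcome | exposed) = 707/1745 = 0.40516
p₀ = P(outcome | unexposed) = 174/923 = 0.18852
Under exogeneity and monotonicity, PS = (p₁ − p₀)/(1 − p₀).
PS = (0.40516 − 0.18852) / 0.81148 ≈ 0.2670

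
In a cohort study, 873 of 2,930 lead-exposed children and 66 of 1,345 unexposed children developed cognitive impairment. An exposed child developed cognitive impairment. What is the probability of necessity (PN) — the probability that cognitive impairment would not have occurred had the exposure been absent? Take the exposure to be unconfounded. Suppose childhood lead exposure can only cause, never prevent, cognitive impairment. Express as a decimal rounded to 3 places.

PN ≈ 0.835

p₁ = P(outcome | exposed) = 873/2930 = 0.29795
p₀ = P(outcome | unexposed) = 66/1345 = 0.049071
Under exogeneity and monotonicity, PN = (p₁ − p₀) / p₁.
PN = (0.29795 − 0.049071) / 0.29795 = 0.24888 / 0.29795 ≈ 0.8353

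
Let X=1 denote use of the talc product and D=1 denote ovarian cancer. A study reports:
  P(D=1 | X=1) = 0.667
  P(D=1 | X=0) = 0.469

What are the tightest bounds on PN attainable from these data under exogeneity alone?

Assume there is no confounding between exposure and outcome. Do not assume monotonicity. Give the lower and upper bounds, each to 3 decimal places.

0.297 ≤ PN ≤ 0.796

Let p₁ = 0.667, p₀ = 0.469.
Under exogeneity alone the bounds on PN are max{0,(p₁−p₀)/p₁} ≤ PN ≤ min{1,(1−p₀)/p₁}.
  lower = (p₁ − p₀)/p₁ = 0.198 / 0.667 ≈ 0.2969
  upper = min{1, (1 − p₀)/p₁} = 0.531 / 0.667 ≈ 0.7961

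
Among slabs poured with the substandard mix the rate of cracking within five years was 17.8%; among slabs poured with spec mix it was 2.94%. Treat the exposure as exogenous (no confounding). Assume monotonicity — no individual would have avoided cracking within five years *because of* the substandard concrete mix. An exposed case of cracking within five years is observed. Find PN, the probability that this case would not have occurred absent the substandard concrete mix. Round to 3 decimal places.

PN ≈ 0.835

p₁ = 0.178, p₀ = 0.0294.
Under exogeneity and monotonicity, PN = (p₁ − p₀) / p₁.
PN = (0.178 − 0.0294) / 0.178 = 0.1486 / 0.178 ≈ 0.8348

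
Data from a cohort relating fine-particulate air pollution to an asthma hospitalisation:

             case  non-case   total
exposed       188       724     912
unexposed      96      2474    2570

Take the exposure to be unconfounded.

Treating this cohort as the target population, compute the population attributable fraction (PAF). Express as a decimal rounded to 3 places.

PAF ≈ 0.542

p₁ = P(outcome | exposed) = 188/912 = 0.20614
p₀ = P(outcome | unexposed) = 96/2570 = 0.037354
Exposure prevalence π = 912/3482 = 0.26192; overall risk P(Y=1) = 0.081562.
Under exogeneity, PAF = [P(Y=1) − p₀]/P(Y=1).
PAF = (0.081562 − 0.037354) / 0.081562 ≈ 0.5420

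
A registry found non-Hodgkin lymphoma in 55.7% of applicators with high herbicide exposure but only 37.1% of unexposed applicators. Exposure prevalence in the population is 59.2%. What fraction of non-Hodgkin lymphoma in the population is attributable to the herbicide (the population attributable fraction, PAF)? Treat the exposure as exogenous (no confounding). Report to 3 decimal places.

p₁ = 0.557, p₀ = 0.371.
Overall risk P(Y=1) = π·p₁ + (1−π)·p₀ = 0.592×0.557 + 0.408×0.371 = 0.48111.
Under exogeneity, PAF = [P(Y=1) − p₀] / P(Y=1).
PAF = (0.48111 − 0.371) / 0.48111 ≈ 0.2289

PAF ≈ 0.229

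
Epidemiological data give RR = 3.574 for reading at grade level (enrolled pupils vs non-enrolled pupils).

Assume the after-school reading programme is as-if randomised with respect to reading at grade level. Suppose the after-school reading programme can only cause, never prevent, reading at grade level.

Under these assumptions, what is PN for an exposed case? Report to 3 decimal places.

PN ≈ 0.720

Under exogeneity and monotonicity, PN = (RR − 1) / RR = 1 − 1/RR.
PN = (3.574 − 1) / 3.574 = 2.574 / 3.574 ≈ 0.7202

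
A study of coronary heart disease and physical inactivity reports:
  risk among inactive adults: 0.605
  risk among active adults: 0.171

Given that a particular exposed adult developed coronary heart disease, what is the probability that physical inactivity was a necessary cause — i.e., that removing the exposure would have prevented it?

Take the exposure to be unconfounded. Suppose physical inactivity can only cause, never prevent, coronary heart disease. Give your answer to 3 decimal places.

PN ≈ 0.717

Let p₁ = 0.605, p₀ = 0.171.
Under exogeneity and monotonicity, PN = (p₁ − p₀) / p₁.
PN = (0.605 − 0.171) / 0.605 = 0.434 / 0.605 ≈ 0.7174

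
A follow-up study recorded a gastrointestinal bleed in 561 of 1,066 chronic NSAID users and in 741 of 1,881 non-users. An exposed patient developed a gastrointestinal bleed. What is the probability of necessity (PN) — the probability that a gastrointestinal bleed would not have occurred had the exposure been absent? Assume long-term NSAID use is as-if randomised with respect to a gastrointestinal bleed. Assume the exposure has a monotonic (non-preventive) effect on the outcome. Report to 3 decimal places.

p₁ = P(outcome | exposed) = 561/1066 = 0.52627
p₀ = P(outcome | unexposed) = 741/1881 = 0.39394
Under exogeneity and monotonicity, PN = (p₁ − p₀) / p₁.
PN = (0.52627 − 0.39394) / 0.52627 = 0.13233 / 0.52627 ≈ 0.2514

PN ≈ 0.251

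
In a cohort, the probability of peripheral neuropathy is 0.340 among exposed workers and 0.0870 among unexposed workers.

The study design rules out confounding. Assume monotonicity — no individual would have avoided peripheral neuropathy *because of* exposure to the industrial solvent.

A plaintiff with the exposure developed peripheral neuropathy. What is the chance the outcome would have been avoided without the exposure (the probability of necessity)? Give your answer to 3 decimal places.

Let p₁ = 0.34, p₀ = 0.087.
Under exogeneity and monotonicity, PN = (p₁ − p₀) / p₁.
PN = (0.34 − 0.087) / 0.34 = 0.253 / 0.34 ≈ 0.7441

PN ≈ 0.744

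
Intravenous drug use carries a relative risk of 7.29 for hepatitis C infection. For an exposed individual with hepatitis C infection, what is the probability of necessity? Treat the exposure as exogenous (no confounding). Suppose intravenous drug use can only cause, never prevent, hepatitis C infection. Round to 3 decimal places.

Under exogeneity and monotonicity, PN = (RR − 1) / RR = 1 − 1/RR.
PN = (7.29 − 1) / 7.29 = 6.29 / 7.29 ≈ 0.8628

PN ≈ 0.863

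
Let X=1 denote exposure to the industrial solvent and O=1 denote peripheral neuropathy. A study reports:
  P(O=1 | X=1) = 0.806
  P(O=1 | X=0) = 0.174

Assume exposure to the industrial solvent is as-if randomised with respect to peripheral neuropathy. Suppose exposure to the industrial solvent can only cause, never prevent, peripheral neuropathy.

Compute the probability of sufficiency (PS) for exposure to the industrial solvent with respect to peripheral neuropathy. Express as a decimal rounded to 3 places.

PS ≈ 0.765

Let p₁ = 0.806, p₀ = 0.174.
Under exogeneity and monotonicity, PS = (p₁ − p₀) / (1 − p₀).
PS = (0.806 − 0.174) / (1 − 0.174) = 0.632 / 0.826 ≈ 0.7651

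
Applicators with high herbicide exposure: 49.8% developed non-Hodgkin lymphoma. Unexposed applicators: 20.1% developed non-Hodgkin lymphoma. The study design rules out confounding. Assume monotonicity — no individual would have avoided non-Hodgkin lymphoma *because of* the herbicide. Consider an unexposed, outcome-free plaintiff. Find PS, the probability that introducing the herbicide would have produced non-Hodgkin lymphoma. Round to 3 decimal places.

PS ≈ 0.372

p₁ = 0.498, p₀ = 0.201.
Under exogeneity and monotonicity, PS = (p₁ − p₀) / (1 − p₀).
PS = (0.498 − 0.201) / (1 − 0.201) = 0.297 / 0.799 ≈ 0.3717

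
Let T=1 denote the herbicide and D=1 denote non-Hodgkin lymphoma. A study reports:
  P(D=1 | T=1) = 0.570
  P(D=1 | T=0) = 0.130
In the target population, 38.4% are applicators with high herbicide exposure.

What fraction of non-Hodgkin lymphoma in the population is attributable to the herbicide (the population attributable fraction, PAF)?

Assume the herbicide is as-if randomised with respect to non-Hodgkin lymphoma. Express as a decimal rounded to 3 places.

PAF ≈ 0.565

Let p₁ = 0.57, p₀ = 0.13.
Overall risk P(Y=1) = π·p₁ + (1−π)·p₀ = 0.384×0.57 + 0.616×0.13 = 0.29896.
Under exogeneity, PAF = [P(Y=1) − p₀] / P(Y=1).
PAF = (0.29896 − 0.13) / 0.29896 ≈ 0.5652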